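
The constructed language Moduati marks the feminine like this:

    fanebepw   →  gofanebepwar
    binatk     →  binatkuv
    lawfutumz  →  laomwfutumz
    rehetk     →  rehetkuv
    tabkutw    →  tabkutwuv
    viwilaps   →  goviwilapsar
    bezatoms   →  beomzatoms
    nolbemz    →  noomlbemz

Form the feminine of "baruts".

"baruts" has second-to-last letter 't'. The stems whose second-to-last letter is 't' (binatk → binatkuv, rehetk → rehetkuv, tabkutw → tabkutwuv) add -uv.
The other patterns: stems whose second-to-last letter is 'm' insert -om- after the first vowel; stems whose second-to-last letter is 'p' add go- … -ar around the stem.
So baruts → barutsuv.

barutsuv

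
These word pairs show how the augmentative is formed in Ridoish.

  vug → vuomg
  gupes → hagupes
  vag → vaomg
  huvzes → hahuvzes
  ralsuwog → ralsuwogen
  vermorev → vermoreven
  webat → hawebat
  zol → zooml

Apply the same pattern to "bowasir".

bowasiren

vug and ralsuwog both end in -g yet inflect differently (vuomg, ralsuwogen), so the final letter is not what conditions the rule; the number of vowels is.
"bowasir" has 3 vowels. The stems with 3 vowels (ralsuwog → ralsuwogen, vermorev → vermoreven) add -en.
The other patterns: stems with 1 vowel insert -om- after the first vowel; stems with 2 vowels add the prefix ha-.
So bowasir → bowasiren.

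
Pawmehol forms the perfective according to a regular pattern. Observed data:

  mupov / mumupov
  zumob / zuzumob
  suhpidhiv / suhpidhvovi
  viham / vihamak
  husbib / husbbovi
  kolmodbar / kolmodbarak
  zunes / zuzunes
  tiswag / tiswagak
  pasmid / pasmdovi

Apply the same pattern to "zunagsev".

"zunagsev" has last vowel 'e'. The one such stem in the data (zunes → zuzunes) repeats the first consonant+vowel as a prefix (as do mupov, zumob), so the same rule applies.
The other patterns: stems whose last vowel is 'a' add -ak; stems whose last vowel is 'i' delete the last vowel and add -ovi.
So zunagsev → zuzunagsev.

zuzunagsev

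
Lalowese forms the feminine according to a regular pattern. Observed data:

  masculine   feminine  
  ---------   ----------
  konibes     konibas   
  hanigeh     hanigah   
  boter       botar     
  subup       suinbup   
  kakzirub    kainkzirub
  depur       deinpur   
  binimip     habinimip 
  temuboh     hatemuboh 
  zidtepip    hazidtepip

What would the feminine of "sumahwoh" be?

boter and depur both end in -r yet inflect differently (botar, deinpur), so the final letter is not what conditions the rule; the last vowel is.
"sumahwoh" has last vowel 'o'. The one such stem in the data (temuboh → hatemuboh) adds the prefix ha-, so the same rule applies.
The other patterns: stems whose last vowel is 'e' change the last vowel to 'a'; stems whose last vowel is 'u' insert -in- after the first vowel.
So sumahwoh → hasumahwoh.

hasumahwoh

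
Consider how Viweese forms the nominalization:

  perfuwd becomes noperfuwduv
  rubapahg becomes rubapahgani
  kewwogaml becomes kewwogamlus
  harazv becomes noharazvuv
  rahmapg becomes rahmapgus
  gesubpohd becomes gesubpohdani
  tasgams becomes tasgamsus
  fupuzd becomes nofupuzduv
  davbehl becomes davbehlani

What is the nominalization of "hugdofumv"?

hugdofumvus

"hugdofumv" has second-to-last letter 'm'. The stems whose second-to-last letter is 'm' (tasgams → tasgamsus, kewwogaml → kewwogamlus) add -us.
The other patterns: stems whose second-to-last letter is 'h' add -ani; stems whose second-to-last letter is 'w' or 'z' add no- … -uv around the stem.
So hugdofumv → hugdofumvus.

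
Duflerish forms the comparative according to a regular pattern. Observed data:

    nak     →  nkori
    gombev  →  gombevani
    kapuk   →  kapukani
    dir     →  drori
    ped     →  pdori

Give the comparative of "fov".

fvori

kapuk and nak both end in -k yet inflect differently (kapukani, nkori), so the final letter is not what conditions the rule; the number of vowels is.
"fov" has 1 vowel. The stems with 1 vowel (dir → drori, ped → pdori, nak → nkori) delete the last vowel and add -ori.
The other pattern: stems with 2 vowels add -ani.
So fov → fvori.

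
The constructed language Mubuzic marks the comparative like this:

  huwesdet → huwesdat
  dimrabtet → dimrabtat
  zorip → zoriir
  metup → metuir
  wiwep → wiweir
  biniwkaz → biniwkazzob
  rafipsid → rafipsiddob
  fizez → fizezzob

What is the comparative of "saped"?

sapeddob

"saped" ends in -d. The one such stem in the data (rafipsid → rafipsiddob) doubles the final consonant and adds -ob (as do biniwkaz, fizez), so the same rule applies.
So saped → sapeddob.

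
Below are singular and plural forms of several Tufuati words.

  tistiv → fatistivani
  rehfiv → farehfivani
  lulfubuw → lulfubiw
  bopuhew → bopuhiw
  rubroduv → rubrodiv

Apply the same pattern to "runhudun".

"runhudun" has last vowel 'u'. The stems whose last vowel is 'u' (lulfubuw → lulfubiw, rubroduv → rubrodiv) change the last vowel to 'i'.
So runhudun → runhudin.

runhudin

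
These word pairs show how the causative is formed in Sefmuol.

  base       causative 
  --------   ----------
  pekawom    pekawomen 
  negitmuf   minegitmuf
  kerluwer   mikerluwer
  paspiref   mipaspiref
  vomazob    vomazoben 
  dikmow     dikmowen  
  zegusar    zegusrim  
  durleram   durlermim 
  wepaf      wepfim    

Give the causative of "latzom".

"latzom" has last vowel 'o'. The stems whose last vowel is 'o' (vomazob → vomazoben, dikmow → dikmowen, pekawom → pekawomen) add -en.
So latzom → latzomen.

latzomen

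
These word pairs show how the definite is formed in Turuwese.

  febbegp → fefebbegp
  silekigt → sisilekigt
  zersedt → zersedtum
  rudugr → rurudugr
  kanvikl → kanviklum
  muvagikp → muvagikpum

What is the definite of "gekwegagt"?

gegekwegagt

febbegp and muvagikp both end in -p yet inflect differently (fefebbegp, muvagikpum), so the final letter is not what conditions the rule; the second-to-last letter is.
"gekwegagt" has second-to-last letter 'g'. The stems whose second-to-last letter is 'g' (rudugr → rurudugr, febbegp → fefebbegp, silekigt → sisilekigt) repeat the first consonant+vowel as a prefix.
So gekwegagt → gegekwegagt.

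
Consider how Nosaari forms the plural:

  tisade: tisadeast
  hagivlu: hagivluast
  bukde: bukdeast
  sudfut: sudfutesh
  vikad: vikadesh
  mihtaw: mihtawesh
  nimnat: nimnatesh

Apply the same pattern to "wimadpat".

wimadpatesh

sudfut and hagivlu both have last vowel 'u' yet inflect differently (sudfutesh, hagivluast), so the last vowel is not what conditions the rule; whether the stem ends in a vowel or a consonant is.
"wimadpat" ends in a consonant. The stems ending in a consonant (nimnat → nimnatesh, sudfut → sudfutesh, mihtaw → mihtawesh) add -esh.
So wimadpat → wimadpatesh.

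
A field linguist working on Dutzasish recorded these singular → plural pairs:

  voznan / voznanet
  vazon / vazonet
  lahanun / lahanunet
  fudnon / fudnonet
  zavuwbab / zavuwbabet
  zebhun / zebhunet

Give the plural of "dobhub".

dobhubet

Every pair shown (voznan → voznanet, vazon → vazonet, lahanun → lahanunet, …) follows the same rule: add -et.
So dobhub → dobhubet.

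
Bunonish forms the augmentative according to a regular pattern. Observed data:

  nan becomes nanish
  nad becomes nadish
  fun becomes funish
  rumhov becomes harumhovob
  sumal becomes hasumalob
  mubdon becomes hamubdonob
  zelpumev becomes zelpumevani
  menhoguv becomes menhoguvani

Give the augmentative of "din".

dinish

nan and mubdon both end in -n yet inflect differently (nanish, hamubdonob), so the final letter is not what conditions the rule; the number of vowels is.
"din" has 1 vowel. The stems with 1 vowel (nan → nanish, nad → nadish, fun → funish) add -ish.
The other patterns: stems with 2 vowels add ha- … -ob around the stem; stems with 3 vowels add -ani.
So din → dinish.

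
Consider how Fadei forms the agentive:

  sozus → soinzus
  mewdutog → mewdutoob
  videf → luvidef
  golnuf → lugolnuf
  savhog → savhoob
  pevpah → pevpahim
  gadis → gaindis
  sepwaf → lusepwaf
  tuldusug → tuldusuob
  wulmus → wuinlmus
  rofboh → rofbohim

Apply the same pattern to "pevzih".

golnuf and tuldusug both have last vowel 'u' yet inflect differently (lugolnuf, tuldusuob), so the last vowel is not what conditions the rule; the final letter is.
"pevzih" ends in -h. The stems ending in -h (pevpah → pevpahim, rofboh → rofbohim) add -im.
The other patterns: stems ending in -f add the prefix lu-; stems ending in -g drop the final letter and add -ob; stems ending in -s insert -in- after the first vowel.
So pevzih → pevzihim.

pevzihim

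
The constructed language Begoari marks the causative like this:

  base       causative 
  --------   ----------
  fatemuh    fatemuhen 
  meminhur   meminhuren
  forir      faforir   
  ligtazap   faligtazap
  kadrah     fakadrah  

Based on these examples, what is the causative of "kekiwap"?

fakekiwap

meminhur and forir both end in -r yet inflect differently (meminhuren, faforir), so the final letter is not what conditions the rule; the last vowel is.
"kekiwap" has last vowel 'a'. The stems whose last vowel is 'a' (ligtazap → faligtazap, kadrah → fakadrah) add the prefix fa-.
So kekiwap → fakekiwap.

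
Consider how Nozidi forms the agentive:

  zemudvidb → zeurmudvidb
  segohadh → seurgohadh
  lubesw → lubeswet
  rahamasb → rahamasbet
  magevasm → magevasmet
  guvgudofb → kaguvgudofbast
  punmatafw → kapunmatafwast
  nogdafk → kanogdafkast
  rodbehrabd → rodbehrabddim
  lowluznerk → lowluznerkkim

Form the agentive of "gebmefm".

zemudvidb and rahamasb both end in -b yet inflect differently (zeurmudvidb, rahamasbet), so the final letter is not what conditions the rule; the second-to-last letter is.
"gebmefm" has second-to-last letter 'f'. The stems whose second-to-last letter is 'f' (guvgudofb → kaguvgudofbast, punmatafw → kapunmatafwast, nogdafk → kanogdafkast) add ka- … -ast around the stem.
The other patterns: stems whose second-to-last letter is 'd' insert -ur- after the first vowel; stems whose second-to-last letter is 's' add -et; stems whose second-to-last letter is 'b' or 'r' double the final consonant and add -im.
So gebmefm → kagebmefmast.

kagebmefmast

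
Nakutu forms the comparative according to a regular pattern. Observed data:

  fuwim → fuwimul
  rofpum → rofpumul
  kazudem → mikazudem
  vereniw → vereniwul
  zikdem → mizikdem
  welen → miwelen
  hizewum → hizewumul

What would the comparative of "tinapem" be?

mitinapem

zikdem and fuwim both end in -m yet inflect differently (mizikdem, fuwimul), so the final letter is not what conditions the rule; the last vowel is.
"tinapem" has last vowel 'e'. The stems whose last vowel is 'e' (zikdem → mizikdem, kazudem → mikazudem, welen → miwelen) add the prefix mi-.
So tinapem → mitinapem.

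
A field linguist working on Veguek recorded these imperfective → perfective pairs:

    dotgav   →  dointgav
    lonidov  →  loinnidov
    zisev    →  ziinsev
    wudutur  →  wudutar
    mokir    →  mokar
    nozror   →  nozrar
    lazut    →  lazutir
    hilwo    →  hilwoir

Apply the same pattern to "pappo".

pappoir

"pappo" ends in -o. The one such stem in the data (hilwo → hilwoir) adds -ir, so the same rule applies.
The other patterns: stems ending in -v insert -in- after the first vowel; stems ending in -r change the last vowel to 'a'.
So pappo → pappoir.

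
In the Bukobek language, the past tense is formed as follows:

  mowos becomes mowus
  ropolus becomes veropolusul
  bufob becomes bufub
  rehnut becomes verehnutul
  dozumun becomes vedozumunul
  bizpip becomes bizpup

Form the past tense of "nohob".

ropolus and mowos both end in -s yet inflect differently (veropolusul, mowus), so the final letter is not what conditions the rule; the last vowel is.
"nohob" has last vowel 'o'. The stems whose last vowel is 'o' (mowos → mowus, bufob → bufub) change the last vowel to 'u'.
So nohob → nohub.

nohub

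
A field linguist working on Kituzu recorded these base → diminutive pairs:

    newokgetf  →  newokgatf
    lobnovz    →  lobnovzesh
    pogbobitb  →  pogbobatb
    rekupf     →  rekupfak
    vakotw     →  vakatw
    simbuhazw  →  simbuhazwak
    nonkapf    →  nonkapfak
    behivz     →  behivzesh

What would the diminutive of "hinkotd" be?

vakotw and simbuhazw both end in -w yet inflect differently (vakatw, simbuhazwak), so the final letter is not what conditions the rule; the second-to-last letter is.
"hinkotd" has second-to-last letter 't'. The stems whose second-to-last letter is 't' (newokgetf → newokgatf, vakotw → vakatw, pogbobitb → pogbobatb) change the last vowel to 'a'.
The other patterns: stems whose second-to-last letter is 'v' add -esh; stems whose second-to-last letter is 'p' or 'z' add -ak.
So hinkotd → hinkatd.

hinkatd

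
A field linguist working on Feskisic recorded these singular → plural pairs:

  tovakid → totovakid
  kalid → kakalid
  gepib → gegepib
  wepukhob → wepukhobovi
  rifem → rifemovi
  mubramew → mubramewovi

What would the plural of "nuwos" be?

nuwosovi

"nuwos" has last vowel 'o'. The one such stem in the data (wepukhob → wepukhobovi) adds -ovi, so the same rule applies.
The other pattern: stems whose last vowel is 'i' repeat the first consonant+vowel as a prefix.
So nuwos → nuwosovi.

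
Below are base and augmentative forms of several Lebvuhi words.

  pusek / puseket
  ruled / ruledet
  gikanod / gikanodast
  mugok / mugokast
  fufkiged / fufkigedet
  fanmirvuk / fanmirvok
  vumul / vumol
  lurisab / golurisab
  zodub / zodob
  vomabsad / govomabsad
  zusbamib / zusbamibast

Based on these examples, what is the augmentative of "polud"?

vomabsad and ruled both end in -d yet inflect differently (govomabsad, ruledet), so the final letter is not what conditions the rule; the last vowel is.
"polud" has last vowel 'u'. The stems whose last vowel is 'u' (vumul → vumol, zodub → zodob, fanmirvuk → fanmirvok) change the last vowel to 'o'.
The other patterns: stems whose last vowel is 'a' add the prefix go-; stems whose last vowel is 'e' add -et; stems whose last vowel is 'i' or 'o' add -ast.
So polud → polod.

polod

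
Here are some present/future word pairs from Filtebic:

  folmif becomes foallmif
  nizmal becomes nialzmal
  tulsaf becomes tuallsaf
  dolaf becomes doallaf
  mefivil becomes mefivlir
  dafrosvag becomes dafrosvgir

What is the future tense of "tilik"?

tiallik

"tilik" has 2 vowels. The stems with 2 vowels (folmif → foallmif, nizmal → nialzmal, tulsaf → tuallsaf) insert -al- after the first vowel.
The other pattern: stems with 3 vowels delete the last vowel and add -ir.
So tilik → tiallik.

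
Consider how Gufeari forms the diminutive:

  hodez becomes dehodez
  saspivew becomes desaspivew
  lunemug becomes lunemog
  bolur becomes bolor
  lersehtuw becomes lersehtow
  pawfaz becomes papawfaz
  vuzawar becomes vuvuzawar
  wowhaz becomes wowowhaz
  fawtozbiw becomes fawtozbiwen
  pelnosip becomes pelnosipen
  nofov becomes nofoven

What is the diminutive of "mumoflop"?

saspivew and lersehtuw both end in -w yet inflect differently (desaspivew, lersehtow), so the final letter is not what conditions the rule; the last vowel is.
"mumoflop" has last vowel 'o'. The one such stem in the data (nofov → nofoven) adds -en, so the same rule applies.
So mumoflop → mumoflopen.

mumoflopen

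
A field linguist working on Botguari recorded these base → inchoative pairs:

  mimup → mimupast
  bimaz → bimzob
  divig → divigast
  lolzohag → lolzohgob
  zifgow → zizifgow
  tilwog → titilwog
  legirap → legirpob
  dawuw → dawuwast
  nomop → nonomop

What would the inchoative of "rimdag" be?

rimdgob

"rimdag" has last vowel 'a'. The stems whose last vowel is 'a' (legirap → legirpob, bimaz → bimzob, lolzohag → lolzohgob) delete the last vowel and add -ob.
So rimdag → rimdgob.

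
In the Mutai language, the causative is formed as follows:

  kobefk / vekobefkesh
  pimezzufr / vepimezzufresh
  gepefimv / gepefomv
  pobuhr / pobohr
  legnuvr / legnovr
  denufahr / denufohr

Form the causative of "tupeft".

vetupeftesh

pimezzufr and pobuhr both end in -r yet inflect differently (vepimezzufresh, pobohr), so the final letter is not what conditions the rule; the second-to-last letter is.
"tupeft" has second-to-last letter 'f'. The stems whose second-to-last letter is 'f' (kobefk → vekobefkesh, pimezzufr → vepimezzufresh) add ve- … -esh around the stem.
The other pattern: stems whose second-to-last letter is 'h', 'm' or 'v' change the last vowel to 'o'.
So tupeft → vetupeftesh.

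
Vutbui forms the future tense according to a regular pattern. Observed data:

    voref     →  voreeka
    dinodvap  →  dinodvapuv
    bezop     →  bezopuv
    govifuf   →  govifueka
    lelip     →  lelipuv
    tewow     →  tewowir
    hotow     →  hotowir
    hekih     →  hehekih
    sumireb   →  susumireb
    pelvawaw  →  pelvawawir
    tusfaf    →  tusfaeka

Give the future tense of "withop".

hotow and bezop both have last vowel 'o' yet inflect differently (hotowir, bezopuv), so the last vowel is not what conditions the rule; the final letter is.
"withop" ends in -p. The stems ending in -p (bezop → bezopuv, lelip → lelipuv, dinodvap → dinodvapuv) add -uv.
The other patterns: stems ending in -w add -ir; stems ending in -f drop the final letter and add -eka; stems ending in -b or -h repeat the first consonant+vowel as a prefix.
So withop → withopuv.

withopuv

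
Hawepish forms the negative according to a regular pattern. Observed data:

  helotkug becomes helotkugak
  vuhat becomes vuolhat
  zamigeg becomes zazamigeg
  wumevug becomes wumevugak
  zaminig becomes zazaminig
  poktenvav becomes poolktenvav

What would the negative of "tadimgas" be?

helotkug and zamigeg both end in -g yet inflect differently (helotkugak, zazamigeg), so the final letter is not what conditions the rule; the last vowel is.
"tadimgas" has last vowel 'a'. The stems whose last vowel is 'a' (poktenvav → poolktenvav, vuhat → vuolhat) insert -ol- after the first vowel.
The other patterns: stems whose last vowel is 'u' add -ak; stems whose last vowel is 'e' or 'i' repeat the first consonant+vowel as a prefix.
So tadimgas → taoldimgas.

taoldimgas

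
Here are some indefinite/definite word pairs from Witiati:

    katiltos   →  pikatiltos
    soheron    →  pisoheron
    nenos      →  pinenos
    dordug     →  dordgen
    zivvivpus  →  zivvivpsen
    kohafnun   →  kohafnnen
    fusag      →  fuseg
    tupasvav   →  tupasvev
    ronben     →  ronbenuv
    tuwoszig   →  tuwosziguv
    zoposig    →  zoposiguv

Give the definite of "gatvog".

katiltos and zivvivpus both end in -s yet inflect differently (pikatiltos, zivvivpsen), so the final letter is not what conditions the rule; the last vowel is.
"gatvog" has last vowel 'o'. The stems whose last vowel is 'o' (katiltos → pikatiltos, soheron → pisoheron, nenos → pinenos) add the prefix pi-.
The other patterns: stems whose last vowel is 'u' delete the last vowel and add -en; stems whose last vowel is 'a' change the last vowel to 'e'; stems whose last vowel is 'e' or 'i' add -uv.
So gatvog → pigatvog.

pigatvog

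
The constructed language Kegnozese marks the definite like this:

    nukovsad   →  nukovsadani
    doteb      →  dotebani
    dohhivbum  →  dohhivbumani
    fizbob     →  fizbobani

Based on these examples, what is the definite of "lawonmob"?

lawonmobani

Every pair shown (nukovsad → nukovsadani, doteb → dotebani, dohhivbum → dohhivbumani, …) follows the same rule: add -ani.
So lawonmob → lawonmobani.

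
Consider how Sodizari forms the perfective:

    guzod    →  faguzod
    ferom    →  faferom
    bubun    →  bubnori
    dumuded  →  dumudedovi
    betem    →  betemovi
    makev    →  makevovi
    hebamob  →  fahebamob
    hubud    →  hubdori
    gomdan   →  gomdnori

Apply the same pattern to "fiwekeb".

guzod and dumuded both end in -d yet inflect differently (faguzod, dumudedovi), so the final letter is not what conditions the rule; the last vowel is.
"fiwekeb" has last vowel 'e'. The stems whose last vowel is 'e' (dumuded → dumudedovi, makev → makevovi, betem → betemovi) add -ovi.
The other patterns: stems whose last vowel is 'o' add the prefix fa-; stems whose last vowel is 'a' or 'u' delete the last vowel and add -ori.
So fiwekeb → fiwekebovi.

fiwekebovi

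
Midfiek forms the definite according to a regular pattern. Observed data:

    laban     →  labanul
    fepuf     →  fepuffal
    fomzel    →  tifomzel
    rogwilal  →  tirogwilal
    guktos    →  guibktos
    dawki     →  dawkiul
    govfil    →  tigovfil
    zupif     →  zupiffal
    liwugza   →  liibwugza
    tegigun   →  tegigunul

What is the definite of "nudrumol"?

tinudrumol

"nudrumol" ends in -l. The stems ending in -l (fomzel → tifomzel, govfil → tigovfil, rogwilal → tirogwilal) add the prefix ti-.
The other patterns: stems ending in -f double the final consonant and add -al; stems ending in -i or -n add -ul; stems ending in -a or -s insert -ib- after the first vowel.
So nudrumol → tinudrumol.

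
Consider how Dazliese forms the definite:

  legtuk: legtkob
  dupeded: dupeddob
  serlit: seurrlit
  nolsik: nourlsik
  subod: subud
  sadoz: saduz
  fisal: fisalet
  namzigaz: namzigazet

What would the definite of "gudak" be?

legtuk and nolsik both end in -k yet inflect differently (legtkob, nourlsik), so the final letter is not what conditions the rule; the last vowel is.
"gudak" has last vowel 'a'. The stems whose last vowel is 'a' (fisal → fisalet, namzigaz → namzigazet) add -et.
The other patterns: stems whose last vowel is 'e' or 'u' delete the last vowel and add -ob; stems whose last vowel is 'i' insert -ur- after the first vowel; stems whose last vowel is 'o' change the last vowel to 'u'.
So gudak → gudaket.

gudaket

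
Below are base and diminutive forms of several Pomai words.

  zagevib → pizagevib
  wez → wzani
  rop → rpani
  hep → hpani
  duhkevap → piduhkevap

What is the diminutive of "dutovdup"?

pidutovdup

"dutovdup" has 3 vowels. The stems with 3 vowels (zagevib → pizagevib, duhkevap → piduhkevap) add the prefix pi-.
The other pattern: stems with 1 vowel delete the last vowel and add -ani.
So dutovdup → pidutovdup.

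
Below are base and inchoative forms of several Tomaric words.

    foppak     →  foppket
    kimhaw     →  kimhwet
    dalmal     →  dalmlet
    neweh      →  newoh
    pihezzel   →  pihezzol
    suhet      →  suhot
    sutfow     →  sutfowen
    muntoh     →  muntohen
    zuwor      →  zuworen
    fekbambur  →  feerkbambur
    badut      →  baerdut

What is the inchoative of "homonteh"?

dalmal and pihezzel both end in -l yet inflect differently (dalmlet, pihezzol), so the final letter is not what conditions the rule; the last vowel is.
"homonteh" has last vowel 'e'. The stems whose last vowel is 'e' (neweh → newoh, pihezzel → pihezzol, suhet → suhot) change the last vowel to 'o'.
The other patterns: stems whose last vowel is 'a' delete the last vowel and add -et; stems whose last vowel is 'o' add -en; stems whose last vowel is 'u' insert -er- after the first vowel.
So homonteh → homontoh.

homontoh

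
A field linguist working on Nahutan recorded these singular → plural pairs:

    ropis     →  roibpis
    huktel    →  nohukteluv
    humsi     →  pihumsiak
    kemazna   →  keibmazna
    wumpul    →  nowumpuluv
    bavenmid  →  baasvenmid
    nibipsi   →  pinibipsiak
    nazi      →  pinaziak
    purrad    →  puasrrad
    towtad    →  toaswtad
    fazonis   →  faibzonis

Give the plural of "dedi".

nibipsi and bavenmid both have last vowel 'i' yet inflect differently (pinibipsiak, baasvenmid), so the last vowel is not what conditions the rule; the final letter is.
"dedi" ends in -i. The stems ending in -i (nibipsi → pinibipsiak, nazi → pinaziak, humsi → pihumsiak) add pi- … -ak around the stem.
So dedi → pidediak.

pidediak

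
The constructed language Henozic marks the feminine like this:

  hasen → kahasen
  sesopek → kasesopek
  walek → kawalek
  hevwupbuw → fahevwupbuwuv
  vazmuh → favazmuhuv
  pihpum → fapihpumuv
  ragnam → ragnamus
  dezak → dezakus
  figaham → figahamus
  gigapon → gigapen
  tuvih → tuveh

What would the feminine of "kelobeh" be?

pihpum and ragnam both end in -m yet inflect differently (fapihpumuv, ragnamus), so the final letter is not what conditions the rule; the last vowel is.
"kelobeh" has last vowel 'e'. The stems whose last vowel is 'e' (hasen → kahasen, sesopek → kasesopek, walek → kawalek) add the prefix ka-.
The other patterns: stems whose last vowel is 'u' add fa- … -uv around the stem; stems whose last vowel is 'a' add -us; stems whose last vowel is 'i' or 'o' change the last vowel to 'e'.
So kelobeh → kakelobeh.

kakelobeh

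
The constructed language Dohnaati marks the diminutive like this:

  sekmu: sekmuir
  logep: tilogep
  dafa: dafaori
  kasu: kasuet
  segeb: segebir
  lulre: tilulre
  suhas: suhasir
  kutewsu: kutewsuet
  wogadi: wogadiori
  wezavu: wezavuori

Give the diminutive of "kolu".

koluet

sekmu and kutewsu both end in -u yet inflect differently (sekmuir, kutewsuet), so the final letter is not what conditions the rule; the first letter is.
"kolu" begins with k-. The stems beginning with k- (kutewsu → kutewsuet, kasu → kasuet) add -et.
So kolu → koluet.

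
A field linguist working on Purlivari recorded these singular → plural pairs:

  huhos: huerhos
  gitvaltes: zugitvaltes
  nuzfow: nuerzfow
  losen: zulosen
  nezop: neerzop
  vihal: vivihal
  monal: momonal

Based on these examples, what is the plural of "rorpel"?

"rorpel" has last vowel 'e'. The stems whose last vowel is 'e' (gitvaltes → zugitvaltes, losen → zulosen) add the prefix zu-.
The other patterns: stems whose last vowel is 'a' repeat the first consonant+vowel as a prefix; stems whose last vowel is 'o' insert -er- after the first vowel.
So rorpel → zurorpel.

zurorpel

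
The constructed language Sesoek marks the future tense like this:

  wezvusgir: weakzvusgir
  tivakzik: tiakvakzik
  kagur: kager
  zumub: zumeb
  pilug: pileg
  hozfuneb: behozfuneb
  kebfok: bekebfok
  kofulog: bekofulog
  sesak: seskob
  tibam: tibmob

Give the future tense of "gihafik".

giakhafik

"gihafik" has last vowel 'i'. The stems whose last vowel is 'i' (wezvusgir → weakzvusgir, tivakzik → tiakvakzik) insert -ak- after the first vowel.
The other patterns: stems whose last vowel is 'u' change the last vowel to 'e'; stems whose last vowel is 'e' or 'o' add the prefix be-; stems whose last vowel is 'a' delete the last vowel and add -ob.
So gihafik → giakhafik.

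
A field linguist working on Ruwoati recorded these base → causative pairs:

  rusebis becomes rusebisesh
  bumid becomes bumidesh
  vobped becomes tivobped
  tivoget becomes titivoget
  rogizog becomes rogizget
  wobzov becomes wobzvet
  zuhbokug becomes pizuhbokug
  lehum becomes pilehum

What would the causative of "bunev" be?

bumid and vobped both end in -d yet inflect differently (bumidesh, tivobped), so the final letter is not what conditions the rule; the last vowel is.
"bunev" has last vowel 'e'. The stems whose last vowel is 'e' (vobped → tivobped, tivoget → titivoget) add the prefix ti-.
The other patterns: stems whose last vowel is 'i' add -esh; stems whose last vowel is 'o' delete the last vowel and add -et; stems whose last vowel is 'u' add the prefix pi-.
So bunev → tibunev.

tibunev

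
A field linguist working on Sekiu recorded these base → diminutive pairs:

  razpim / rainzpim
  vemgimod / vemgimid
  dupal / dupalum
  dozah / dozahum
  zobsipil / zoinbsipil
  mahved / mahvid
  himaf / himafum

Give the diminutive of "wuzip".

"wuzip" has last vowel 'i'. The stems whose last vowel is 'i' (zobsipil → zoinbsipil, razpim → rainzpim) insert -in- after the first vowel.
So wuzip → wuinzip.

wuinzip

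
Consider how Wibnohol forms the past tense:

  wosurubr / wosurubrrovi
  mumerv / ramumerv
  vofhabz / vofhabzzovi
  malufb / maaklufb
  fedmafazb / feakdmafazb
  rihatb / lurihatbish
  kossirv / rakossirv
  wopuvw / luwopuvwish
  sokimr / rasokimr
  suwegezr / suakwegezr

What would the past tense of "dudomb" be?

sokimr and suwegezr both end in -r yet inflect differently (rasokimr, suakwegezr), so the final letter is not what conditions the rule; the second-to-last letter is.
"dudomb" has second-to-last letter 'm'. The one such stem in the data (sokimr → rasokimr) adds the prefix ra-, so the same rule applies.
The other patterns: stems whose second-to-last letter is 'f' or 'z' insert -ak- after the first vowel; stems whose second-to-last letter is 'b' double the final consonant and add -ovi; stems whose second-to-last letter is 't' or 'v' add lu- … -ish around the stem.
So dudomb → radudomb.

radudomb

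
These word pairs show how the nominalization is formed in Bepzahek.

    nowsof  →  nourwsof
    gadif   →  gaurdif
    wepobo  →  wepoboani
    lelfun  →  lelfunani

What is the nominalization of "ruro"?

ruroani

nowsof and wepobo both have last vowel 'o' yet inflect differently (nourwsof, wepoboani), so the last vowel is not what conditions the rule; the final letter is.
"ruro" ends in -o. The one such stem in the data (wepobo → wepoboani) adds -ani, so the same rule applies.
The other pattern: stems ending in -f insert -ur- after the first vowel.
So ruro → ruroani.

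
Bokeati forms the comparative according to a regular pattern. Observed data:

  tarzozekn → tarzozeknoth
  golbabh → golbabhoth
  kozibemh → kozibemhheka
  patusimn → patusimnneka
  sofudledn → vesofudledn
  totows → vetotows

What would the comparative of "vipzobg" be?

vipzobgoth

golbabh and kozibemh both end in -h yet inflect differently (golbabhoth, kozibemhheka), so the final letter is not what conditions the rule; the second-to-last letter is.
"vipzobg" has second-to-last letter 'b'. The one such stem in the data (golbabh → golbabhoth) adds -oth, so the same rule applies.
So vipzobg → vipzobgoth.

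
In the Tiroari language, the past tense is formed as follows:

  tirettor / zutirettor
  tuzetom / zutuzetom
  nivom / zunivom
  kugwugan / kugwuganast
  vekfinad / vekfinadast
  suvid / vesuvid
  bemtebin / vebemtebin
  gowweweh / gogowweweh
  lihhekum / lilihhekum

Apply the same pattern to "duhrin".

veduhrin

vekfinad and suvid both end in -d yet inflect differently (vekfinadast, vesuvid), so the final letter is not what conditions the rule; the last vowel is.
"duhrin" has last vowel 'i'. The stems whose last vowel is 'i' (suvid → vesuvid, bemtebin → vebemtebin) add the prefix ve-.
So duhrin → veduhrin.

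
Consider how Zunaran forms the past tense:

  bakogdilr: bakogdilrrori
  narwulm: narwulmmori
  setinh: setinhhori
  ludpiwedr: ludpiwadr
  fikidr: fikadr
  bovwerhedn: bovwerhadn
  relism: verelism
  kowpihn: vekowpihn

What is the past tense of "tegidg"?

bakogdilr and ludpiwedr both end in -r yet inflect differently (bakogdilrrori, ludpiwadr), so the final letter is not what conditions the rule; the second-to-last letter is.
"tegidg" has second-to-last letter 'd'. The stems whose second-to-last letter is 'd' (ludpiwedr → ludpiwadr, fikidr → fikadr, bovwerhedn → bovwerhadn) change the last vowel to 'a'.
The other patterns: stems whose second-to-last letter is 'l' or 'n' double the final consonant and add -ori; stems whose second-to-last letter is 'h' or 's' add the prefix ve-.
So tegidg → tegadg.

tegadg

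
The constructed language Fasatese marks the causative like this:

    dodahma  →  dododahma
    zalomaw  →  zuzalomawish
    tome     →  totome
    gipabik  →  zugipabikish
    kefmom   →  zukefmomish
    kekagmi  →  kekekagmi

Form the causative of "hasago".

dodahma and zalomaw both have last vowel 'a' yet inflect differently (dododahma, zuzalomawish), so the last vowel is not what conditions the rule; whether the stem ends in a vowel or a consonant is.
"hasago" ends in a vowel. The stems ending in a vowel (dodahma → dododahma, kekagmi → kekekagmi, tome → totome) repeat the first consonant+vowel as a prefix.
So hasago → hahasago.

hahasago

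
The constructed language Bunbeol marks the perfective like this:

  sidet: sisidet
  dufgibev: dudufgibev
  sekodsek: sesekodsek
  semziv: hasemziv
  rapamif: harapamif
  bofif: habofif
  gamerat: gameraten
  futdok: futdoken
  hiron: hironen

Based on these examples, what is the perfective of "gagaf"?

"gagaf" has last vowel 'a'. The one such stem in the data (gamerat → gameraten) adds -en, so the same rule applies.
The other patterns: stems whose last vowel is 'e' repeat the first consonant+vowel as a prefix; stems whose last vowel is 'i' add the prefix ha-.
So gagaf → gagafen.

gagafen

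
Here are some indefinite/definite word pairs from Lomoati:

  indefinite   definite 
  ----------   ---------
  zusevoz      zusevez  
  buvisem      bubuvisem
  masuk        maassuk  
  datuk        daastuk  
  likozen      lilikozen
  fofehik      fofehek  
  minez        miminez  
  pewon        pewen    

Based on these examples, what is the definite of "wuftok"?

"wuftok" has last vowel 'o'. The stems whose last vowel is 'o' (pewon → pewen, zusevoz → zusevez) change the last vowel to 'e'.
So wuftok → wuftek.

wuftek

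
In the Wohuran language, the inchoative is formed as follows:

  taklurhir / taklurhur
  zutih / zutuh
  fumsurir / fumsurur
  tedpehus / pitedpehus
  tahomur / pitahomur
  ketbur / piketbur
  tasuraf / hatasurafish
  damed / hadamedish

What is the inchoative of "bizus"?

pibizus

taklurhir and tahomur both end in -r yet inflect differently (taklurhur, pitahomur), so the final letter is not what conditions the rule; the last vowel is.
"bizus" has last vowel 'u'. The stems whose last vowel is 'u' (tedpehus → pitedpehus, tahomur → pitahomur, ketbur → piketbur) add the prefix pi-.
The other patterns: stems whose last vowel is 'i' change the last vowel to 'u'; stems whose last vowel is 'a' or 'e' add ha- … -ish around the stem.
So bizus → pibizus.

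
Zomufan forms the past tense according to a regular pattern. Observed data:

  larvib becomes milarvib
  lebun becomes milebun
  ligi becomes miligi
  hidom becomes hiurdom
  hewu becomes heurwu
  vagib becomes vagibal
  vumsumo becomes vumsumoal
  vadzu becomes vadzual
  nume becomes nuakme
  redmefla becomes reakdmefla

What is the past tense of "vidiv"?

larvib and vagib both end in -b yet inflect differently (milarvib, vagibal), so the final letter is not what conditions the rule; the first letter is.
"vidiv" begins with v-. The stems beginning with v- (vagib → vagibal, vumsumo → vumsumoal, vadzu → vadzual) add -al.
The other patterns: stems beginning with l- add the prefix mi-; stems beginning with h- insert -ur- after the first vowel; stems beginning with n- or r- insert -ak- after the first vowel.
So vidiv → vidival.

vidival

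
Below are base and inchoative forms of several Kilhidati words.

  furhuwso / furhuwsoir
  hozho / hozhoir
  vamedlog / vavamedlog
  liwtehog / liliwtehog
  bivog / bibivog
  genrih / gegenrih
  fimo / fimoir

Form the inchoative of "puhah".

liwtehog and fimo both have last vowel 'o' yet inflect differently (liliwtehog, fimoir), so the last vowel is not what conditions the rule; whether the stem ends in a vowel or a consonant is.
"puhah" ends in a consonant. The stems ending in a consonant (liwtehog → liliwtehog, vamedlog → vavamedlog, bivog → bibivog) repeat the first consonant+vowel as a prefix.
So puhah → pupuhah.

pupuhah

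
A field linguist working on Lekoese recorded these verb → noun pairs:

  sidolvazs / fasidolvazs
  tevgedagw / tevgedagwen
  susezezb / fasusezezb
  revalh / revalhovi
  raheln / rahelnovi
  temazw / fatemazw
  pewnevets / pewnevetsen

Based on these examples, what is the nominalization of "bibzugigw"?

"bibzugigw" has second-to-last letter 'g'. The one such stem in the data (tevgedagw → tevgedagwen) adds -en, so the same rule applies.
The other patterns: stems whose second-to-last letter is 'z' add the prefix fa-; stems whose second-to-last letter is 'l' add -ovi.
So bibzugigw → bibzugigwen.

bibzugigwen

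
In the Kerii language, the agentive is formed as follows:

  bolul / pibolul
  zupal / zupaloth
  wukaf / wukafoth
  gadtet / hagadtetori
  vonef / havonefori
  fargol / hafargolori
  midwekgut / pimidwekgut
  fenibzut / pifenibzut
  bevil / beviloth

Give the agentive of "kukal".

bolul and fargol both end in -l yet inflect differently (pibolul, hafargolori), so the final letter is not what conditions the rule; the last vowel is.
"kukal" has last vowel 'a'. The stems whose last vowel is 'a' (wukaf → wukafoth, zupal → zupaloth) add -oth.
So kukal → kukaloth.

kukaloth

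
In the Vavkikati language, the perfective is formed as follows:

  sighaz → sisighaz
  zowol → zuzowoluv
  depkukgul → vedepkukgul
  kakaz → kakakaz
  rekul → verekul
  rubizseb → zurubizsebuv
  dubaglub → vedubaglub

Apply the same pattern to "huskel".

"huskel" has last vowel 'e'. The one such stem in the data (rubizseb → zurubizsebuv) adds zu- … -uv around the stem, so the same rule applies.
So huskel → zuhuskeluv.

zuhuskeluv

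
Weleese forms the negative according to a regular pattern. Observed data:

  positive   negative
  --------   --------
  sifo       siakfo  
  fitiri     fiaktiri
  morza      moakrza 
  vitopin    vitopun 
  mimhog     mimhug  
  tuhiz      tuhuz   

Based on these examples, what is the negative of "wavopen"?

fitiri and vitopin both have last vowel 'i' yet inflect differently (fiaktiri, vitopun), so the last vowel is not what conditions the rule; whether the stem ends in a vowel or a consonant is.
"wavopen" ends in a consonant. The stems ending in a consonant (vitopin → vitopun, mimhog → mimhug, tuhiz → tuhuz) change the last vowel to 'u'.
The other pattern: stems ending in a vowel insert -ak- after the first vowel.
So wavopen → wavopun.

wavopun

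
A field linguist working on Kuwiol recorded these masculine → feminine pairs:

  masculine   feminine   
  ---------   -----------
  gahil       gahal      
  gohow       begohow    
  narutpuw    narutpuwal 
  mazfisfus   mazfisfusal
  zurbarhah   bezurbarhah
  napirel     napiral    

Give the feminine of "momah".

narutpuw and gohow both end in -w yet inflect differently (narutpuwal, begohow), so the final letter is not what conditions the rule; the last vowel is.
"momah" has last vowel 'a'. The one such stem in the data (zurbarhah → bezurbarhah) adds the prefix be-, so the same rule applies.
So momah → bemomah.

bemomah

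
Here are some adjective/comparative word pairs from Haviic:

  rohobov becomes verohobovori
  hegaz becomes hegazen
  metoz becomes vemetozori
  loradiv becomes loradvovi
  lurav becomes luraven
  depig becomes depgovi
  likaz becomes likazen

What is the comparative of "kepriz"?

keprzovi

"kepriz" has last vowel 'i'. The stems whose last vowel is 'i' (depig → depgovi, loradiv → loradvovi) delete the last vowel and add -ovi.
The other patterns: stems whose last vowel is 'o' add ve- … -ori around the stem; stems whose last vowel is 'a' add -en.
So kepriz → keprzovi.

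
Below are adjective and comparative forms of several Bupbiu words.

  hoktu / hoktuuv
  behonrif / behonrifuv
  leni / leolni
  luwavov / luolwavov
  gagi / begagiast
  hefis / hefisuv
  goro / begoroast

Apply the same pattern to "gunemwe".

gagi and leni both end in -i yet inflect differently (begagiast, leolni), so the final letter is not what conditions the rule; the first letter is.
"gunemwe" begins with g-. The stems beginning with g- (gagi → begagiast, goro → begoroast) add be- … -ast around the stem.
So gunemwe → begunemweast.

begunemweast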